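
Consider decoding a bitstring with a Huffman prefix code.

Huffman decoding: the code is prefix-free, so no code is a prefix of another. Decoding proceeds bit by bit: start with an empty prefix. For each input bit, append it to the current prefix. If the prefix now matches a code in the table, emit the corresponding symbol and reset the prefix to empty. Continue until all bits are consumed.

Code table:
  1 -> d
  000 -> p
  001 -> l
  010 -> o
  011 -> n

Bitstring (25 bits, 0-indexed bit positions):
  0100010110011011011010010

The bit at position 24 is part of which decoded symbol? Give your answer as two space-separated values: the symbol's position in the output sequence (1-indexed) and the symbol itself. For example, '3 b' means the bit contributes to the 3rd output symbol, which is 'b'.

Answer: 9 o

Derivation:
Bit 0: prefix='0' (no match yet)
Bit 1: prefix='01' (no match yet)
Bit 2: prefix='010' -> emit 'o', reset
Bit 3: prefix='0' (no match yet)
Bit 4: prefix='00' (no match yet)
Bit 5: prefix='001' -> emit 'l', reset
Bit 6: prefix='0' (no match yet)
Bit 7: prefix='01' (no match yet)
Bit 8: prefix='011' -> emit 'n', reset
Bit 9: prefix='0' (no match yet)
Bit 10: prefix='00' (no match yet)
Bit 11: prefix='001' -> emit 'l', reset
Bit 12: prefix='1' -> emit 'd', reset
Bit 13: prefix='0' (no match yet)
Bit 14: prefix='01' (no match yet)
Bit 15: prefix='011' -> emit 'n', reset
Bit 16: prefix='0' (no match yet)
Bit 17: prefix='01' (no match yet)
Bit 18: prefix='011' -> emit 'n', reset
Bit 19: prefix='0' (no match yet)
Bit 20: prefix='01' (no match yet)
Bit 21: prefix='010' -> emit 'o', reset
Bit 22: prefix='0' (no match yet)
Bit 23: prefix='01' (no match yet)
Bit 24: prefix='010' -> emit 'o', reset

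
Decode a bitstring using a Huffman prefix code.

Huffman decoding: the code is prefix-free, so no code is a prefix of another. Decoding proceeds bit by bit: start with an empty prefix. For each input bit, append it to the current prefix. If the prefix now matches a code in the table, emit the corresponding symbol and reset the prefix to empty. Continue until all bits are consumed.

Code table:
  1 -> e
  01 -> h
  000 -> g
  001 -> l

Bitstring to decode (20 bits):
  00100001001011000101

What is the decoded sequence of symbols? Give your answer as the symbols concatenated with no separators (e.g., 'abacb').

Bit 0: prefix='0' (no match yet)
Bit 1: prefix='00' (no match yet)
Bit 2: prefix='001' -> emit 'l', reset
Bit 3: prefix='0' (no match yet)
Bit 4: prefix='00' (no match yet)
Bit 5: prefix='000' -> emit 'g', reset
Bit 6: prefix='0' (no match yet)
Bit 7: prefix='01' -> emit 'h', reset
Bit 8: prefix='0' (no match yet)
Bit 9: prefix='00' (no match yet)
Bit 10: prefix='001' -> emit 'l', reset
Bit 11: prefix='0' (no match yet)
Bit 12: prefix='01' -> emit 'h', reset
Bit 13: prefix='1' -> emit 'e', reset
Bit 14: prefix='0' (no match yet)
Bit 15: prefix='00' (no match yet)
Bit 16: prefix='000' -> emit 'g', reset
Bit 17: prefix='1' -> emit 'e', reset
Bit 18: prefix='0' (no match yet)
Bit 19: prefix='01' -> emit 'h', reset

Answer: lghlhegeh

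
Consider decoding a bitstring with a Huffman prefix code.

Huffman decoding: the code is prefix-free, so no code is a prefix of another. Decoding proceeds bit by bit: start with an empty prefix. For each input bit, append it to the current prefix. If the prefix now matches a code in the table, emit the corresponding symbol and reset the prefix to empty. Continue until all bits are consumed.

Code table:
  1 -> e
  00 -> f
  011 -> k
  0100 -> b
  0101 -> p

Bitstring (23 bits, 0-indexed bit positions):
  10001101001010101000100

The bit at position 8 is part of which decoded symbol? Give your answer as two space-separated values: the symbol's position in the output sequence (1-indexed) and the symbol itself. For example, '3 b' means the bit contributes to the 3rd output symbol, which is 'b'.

Bit 0: prefix='1' -> emit 'e', reset
Bit 1: prefix='0' (no match yet)
Bit 2: prefix='00' -> emit 'f', reset
Bit 3: prefix='0' (no match yet)
Bit 4: prefix='01' (no match yet)
Bit 5: prefix='011' -> emit 'k', reset
Bit 6: prefix='0' (no match yet)
Bit 7: prefix='01' (no match yet)
Bit 8: prefix='010' (no match yet)
Bit 9: prefix='0100' -> emit 'b', reset
Bit 10: prefix='1' -> emit 'e', reset
Bit 11: prefix='0' (no match yet)
Bit 12: prefix='01' (no match yet)

Answer: 4 b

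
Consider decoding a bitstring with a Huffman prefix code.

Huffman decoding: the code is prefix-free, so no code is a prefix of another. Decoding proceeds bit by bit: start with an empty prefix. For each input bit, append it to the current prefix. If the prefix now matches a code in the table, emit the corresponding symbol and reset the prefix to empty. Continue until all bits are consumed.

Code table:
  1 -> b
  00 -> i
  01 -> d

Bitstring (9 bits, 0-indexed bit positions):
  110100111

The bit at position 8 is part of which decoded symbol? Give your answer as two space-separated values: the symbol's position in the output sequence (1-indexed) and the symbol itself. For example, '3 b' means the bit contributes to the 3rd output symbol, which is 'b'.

Answer: 7 b

Derivation:
Bit 0: prefix='1' -> emit 'b', reset
Bit 1: prefix='1' -> emit 'b', reset
Bit 2: prefix='0' (no match yet)
Bit 3: prefix='01' -> emit 'd', reset
Bit 4: prefix='0' (no match yet)
Bit 5: prefix='00' -> emit 'i', reset
Bit 6: prefix='1' -> emit 'b', reset
Bit 7: prefix='1' -> emit 'b', reset
Bit 8: prefix='1' -> emit 'b', reset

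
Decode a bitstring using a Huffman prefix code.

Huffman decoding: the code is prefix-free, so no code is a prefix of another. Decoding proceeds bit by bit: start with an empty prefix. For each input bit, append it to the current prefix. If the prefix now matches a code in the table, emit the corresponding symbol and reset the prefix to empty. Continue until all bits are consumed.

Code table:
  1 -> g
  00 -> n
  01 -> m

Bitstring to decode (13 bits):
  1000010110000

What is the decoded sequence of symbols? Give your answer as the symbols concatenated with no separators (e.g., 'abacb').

Bit 0: prefix='1' -> emit 'g', reset
Bit 1: prefix='0' (no match yet)
Bit 2: prefix='00' -> emit 'n', reset
Bit 3: prefix='0' (no match yet)
Bit 4: prefix='00' -> emit 'n', reset
Bit 5: prefix='1' -> emit 'g', reset
Bit 6: prefix='0' (no match yet)
Bit 7: prefix='01' -> emit 'm', reset
Bit 8: prefix='1' -> emit 'g', reset
Bit 9: prefix='0' (no match yet)
Bit 10: prefix='00' -> emit 'n', reset
Bit 11: prefix='0' (no match yet)
Bit 12: prefix='00' -> emit 'n', reset

Answer: gnngmgnn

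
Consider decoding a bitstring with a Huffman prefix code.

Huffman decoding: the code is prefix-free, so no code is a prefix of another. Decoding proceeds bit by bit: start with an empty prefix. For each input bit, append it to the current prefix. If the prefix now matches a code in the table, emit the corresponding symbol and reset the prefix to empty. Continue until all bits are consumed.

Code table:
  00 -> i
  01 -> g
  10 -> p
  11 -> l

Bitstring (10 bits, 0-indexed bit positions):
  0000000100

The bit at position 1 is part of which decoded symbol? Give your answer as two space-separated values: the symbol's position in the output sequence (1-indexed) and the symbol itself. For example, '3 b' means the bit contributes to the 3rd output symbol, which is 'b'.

Bit 0: prefix='0' (no match yet)
Bit 1: prefix='00' -> emit 'i', reset
Bit 2: prefix='0' (no match yet)
Bit 3: prefix='00' -> emit 'i', reset
Bit 4: prefix='0' (no match yet)
Bit 5: prefix='00' -> emit 'i', reset

Answer: 1 i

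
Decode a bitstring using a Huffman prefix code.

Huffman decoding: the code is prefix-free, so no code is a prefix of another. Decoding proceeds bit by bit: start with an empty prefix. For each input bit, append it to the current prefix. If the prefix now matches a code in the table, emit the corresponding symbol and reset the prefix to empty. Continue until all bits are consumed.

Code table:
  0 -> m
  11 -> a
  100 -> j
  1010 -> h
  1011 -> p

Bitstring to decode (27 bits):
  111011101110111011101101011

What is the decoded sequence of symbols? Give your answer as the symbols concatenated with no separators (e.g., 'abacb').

Answer: apppppmp

Derivation:
Bit 0: prefix='1' (no match yet)
Bit 1: prefix='11' -> emit 'a', reset
Bit 2: prefix='1' (no match yet)
Bit 3: prefix='10' (no match yet)
Bit 4: prefix='101' (no match yet)
Bit 5: prefix='1011' -> emit 'p', reset
Bit 6: prefix='1' (no match yet)
Bit 7: prefix='10' (no match yet)
Bit 8: prefix='101' (no match yet)
Bit 9: prefix='1011' -> emit 'p', reset
Bit 10: prefix='1' (no match yet)
Bit 11: prefix='10' (no match yet)
Bit 12: prefix='101' (no match yet)
Bit 13: prefix='1011' -> emit 'p', reset
Bit 14: prefix='1' (no match yet)
Bit 15: prefix='10' (no match yet)
Bit 16: prefix='101' (no match yet)
Bit 17: prefix='1011' -> emit 'p', reset
Bit 18: prefix='1' (no match yet)
Bit 19: prefix='10' (no match yet)
Bit 20: prefix='101' (no match yet)
Bit 21: prefix='1011' -> emit 'p', reset
Bit 22: prefix='0' -> emit 'm', reset
Bit 23: prefix='1' (no match yet)
Bit 24: prefix='10' (no match yet)
Bit 25: prefix='101' (no match yet)
Bit 26: prefix='1011' -> emit 'p', reset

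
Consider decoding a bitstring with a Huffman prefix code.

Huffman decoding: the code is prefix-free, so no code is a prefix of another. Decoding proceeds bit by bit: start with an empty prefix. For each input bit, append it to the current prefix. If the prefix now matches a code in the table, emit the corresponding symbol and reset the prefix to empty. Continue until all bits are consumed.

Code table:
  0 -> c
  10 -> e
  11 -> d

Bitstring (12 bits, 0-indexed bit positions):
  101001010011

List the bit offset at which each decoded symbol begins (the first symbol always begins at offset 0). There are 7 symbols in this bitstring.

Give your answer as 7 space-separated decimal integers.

Bit 0: prefix='1' (no match yet)
Bit 1: prefix='10' -> emit 'e', reset
Bit 2: prefix='1' (no match yet)
Bit 3: prefix='10' -> emit 'e', reset
Bit 4: prefix='0' -> emit 'c', reset
Bit 5: prefix='1' (no match yet)
Bit 6: prefix='10' -> emit 'e', reset
Bit 7: prefix='1' (no match yet)
Bit 8: prefix='10' -> emit 'e', reset
Bit 9: prefix='0' -> emit 'c', reset
Bit 10: prefix='1' (no match yet)
Bit 11: prefix='11' -> emit 'd', reset

Answer: 0 2 4 5 7 9 10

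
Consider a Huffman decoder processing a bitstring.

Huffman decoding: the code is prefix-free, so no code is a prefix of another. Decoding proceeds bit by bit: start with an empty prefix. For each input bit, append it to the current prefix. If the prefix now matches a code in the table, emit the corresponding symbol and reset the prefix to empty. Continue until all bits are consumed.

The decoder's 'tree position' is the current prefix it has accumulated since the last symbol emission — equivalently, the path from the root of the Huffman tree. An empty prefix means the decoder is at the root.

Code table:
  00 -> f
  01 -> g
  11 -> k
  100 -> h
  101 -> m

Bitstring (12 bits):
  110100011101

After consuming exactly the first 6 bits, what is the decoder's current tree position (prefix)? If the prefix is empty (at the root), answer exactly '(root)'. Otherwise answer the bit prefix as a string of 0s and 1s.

Answer: (root)

Derivation:
Bit 0: prefix='1' (no match yet)
Bit 1: prefix='11' -> emit 'k', reset
Bit 2: prefix='0' (no match yet)
Bit 3: prefix='01' -> emit 'g', reset
Bit 4: prefix='0' (no match yet)
Bit 5: prefix='00' -> emit 'f', reset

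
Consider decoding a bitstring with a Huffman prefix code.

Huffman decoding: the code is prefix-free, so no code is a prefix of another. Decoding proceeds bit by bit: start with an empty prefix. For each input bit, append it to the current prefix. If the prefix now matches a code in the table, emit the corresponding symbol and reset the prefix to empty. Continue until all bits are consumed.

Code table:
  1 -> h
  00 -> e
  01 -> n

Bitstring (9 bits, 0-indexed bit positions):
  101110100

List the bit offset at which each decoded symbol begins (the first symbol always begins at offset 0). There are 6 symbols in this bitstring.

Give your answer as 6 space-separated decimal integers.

Answer: 0 1 3 4 5 7

Derivation:
Bit 0: prefix='1' -> emit 'h', reset
Bit 1: prefix='0' (no match yet)
Bit 2: prefix='01' -> emit 'n', reset
Bit 3: prefix='1' -> emit 'h', reset
Bit 4: prefix='1' -> emit 'h', reset
Bit 5: prefix='0' (no match yet)
Bit 6: prefix='01' -> emit 'n', reset
Bit 7: prefix='0' (no match yet)
Bit 8: prefix='00' -> emit 'e', reset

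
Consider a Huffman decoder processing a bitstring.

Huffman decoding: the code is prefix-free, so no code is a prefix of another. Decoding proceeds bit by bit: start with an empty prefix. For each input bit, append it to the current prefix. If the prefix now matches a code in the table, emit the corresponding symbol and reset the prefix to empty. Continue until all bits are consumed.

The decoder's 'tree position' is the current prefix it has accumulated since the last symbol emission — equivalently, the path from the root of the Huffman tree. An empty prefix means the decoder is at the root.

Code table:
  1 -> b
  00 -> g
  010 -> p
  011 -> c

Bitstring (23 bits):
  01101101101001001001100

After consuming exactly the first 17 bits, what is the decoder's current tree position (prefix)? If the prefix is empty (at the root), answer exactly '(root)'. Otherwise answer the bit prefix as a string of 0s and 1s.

Bit 0: prefix='0' (no match yet)
Bit 1: prefix='01' (no match yet)
Bit 2: prefix='011' -> emit 'c', reset
Bit 3: prefix='0' (no match yet)
Bit 4: prefix='01' (no match yet)
Bit 5: prefix='011' -> emit 'c', reset
Bit 6: prefix='0' (no match yet)
Bit 7: prefix='01' (no match yet)
Bit 8: prefix='011' -> emit 'c', reset
Bit 9: prefix='0' (no match yet)
Bit 10: prefix='01' (no match yet)
Bit 11: prefix='010' -> emit 'p', reset
Bit 12: prefix='0' (no match yet)
Bit 13: prefix='01' (no match yet)
Bit 14: prefix='010' -> emit 'p', reset
Bit 15: prefix='0' (no match yet)
Bit 16: prefix='01' (no match yet)

Answer: 01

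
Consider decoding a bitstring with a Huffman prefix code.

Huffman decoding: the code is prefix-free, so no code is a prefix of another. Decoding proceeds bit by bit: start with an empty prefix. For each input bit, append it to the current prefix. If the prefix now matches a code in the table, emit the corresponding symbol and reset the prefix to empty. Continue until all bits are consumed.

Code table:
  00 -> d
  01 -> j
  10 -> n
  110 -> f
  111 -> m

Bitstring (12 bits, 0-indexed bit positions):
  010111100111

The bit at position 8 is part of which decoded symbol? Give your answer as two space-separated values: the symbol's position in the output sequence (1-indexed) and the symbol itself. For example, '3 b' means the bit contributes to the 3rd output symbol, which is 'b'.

Bit 0: prefix='0' (no match yet)
Bit 1: prefix='01' -> emit 'j', reset
Bit 2: prefix='0' (no match yet)
Bit 3: prefix='01' -> emit 'j', reset
Bit 4: prefix='1' (no match yet)
Bit 5: prefix='11' (no match yet)
Bit 6: prefix='111' -> emit 'm', reset
Bit 7: prefix='0' (no match yet)
Bit 8: prefix='00' -> emit 'd', reset
Bit 9: prefix='1' (no match yet)
Bit 10: prefix='11' (no match yet)
Bit 11: prefix='111' -> emit 'm', reset

Answer: 4 d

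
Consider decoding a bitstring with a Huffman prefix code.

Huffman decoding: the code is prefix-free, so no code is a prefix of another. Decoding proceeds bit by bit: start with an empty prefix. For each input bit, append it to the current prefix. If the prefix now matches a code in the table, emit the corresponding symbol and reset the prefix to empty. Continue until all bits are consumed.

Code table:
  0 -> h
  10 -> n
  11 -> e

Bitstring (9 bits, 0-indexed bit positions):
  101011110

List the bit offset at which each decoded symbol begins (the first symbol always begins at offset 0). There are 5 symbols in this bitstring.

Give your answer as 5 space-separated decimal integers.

Bit 0: prefix='1' (no match yet)
Bit 1: prefix='10' -> emit 'n', reset
Bit 2: prefix='1' (no match yet)
Bit 3: prefix='10' -> emit 'n', reset
Bit 4: prefix='1' (no match yet)
Bit 5: prefix='11' -> emit 'e', reset
Bit 6: prefix='1' (no match yet)
Bit 7: prefix='11' -> emit 'e', reset
Bit 8: prefix='0' -> emit 'h', reset

Answer: 0 2 4 6 8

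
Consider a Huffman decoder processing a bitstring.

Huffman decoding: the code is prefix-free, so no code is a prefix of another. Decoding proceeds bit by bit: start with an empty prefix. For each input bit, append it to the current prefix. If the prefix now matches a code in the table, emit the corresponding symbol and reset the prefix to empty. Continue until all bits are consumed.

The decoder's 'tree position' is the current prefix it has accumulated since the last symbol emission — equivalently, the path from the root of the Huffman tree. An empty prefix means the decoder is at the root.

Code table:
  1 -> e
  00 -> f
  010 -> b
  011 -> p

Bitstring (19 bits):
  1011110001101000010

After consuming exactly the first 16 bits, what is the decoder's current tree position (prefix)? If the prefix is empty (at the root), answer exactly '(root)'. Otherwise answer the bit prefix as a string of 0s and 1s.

Bit 0: prefix='1' -> emit 'e', reset
Bit 1: prefix='0' (no match yet)
Bit 2: prefix='01' (no match yet)
Bit 3: prefix='011' -> emit 'p', reset
Bit 4: prefix='1' -> emit 'e', reset
Bit 5: prefix='1' -> emit 'e', reset
Bit 6: prefix='0' (no match yet)
Bit 7: prefix='00' -> emit 'f', reset
Bit 8: prefix='0' (no match yet)
Bit 9: prefix='01' (no match yet)
Bit 10: prefix='011' -> emit 'p', reset
Bit 11: prefix='0' (no match yet)
Bit 12: prefix='01' (no match yet)
Bit 13: prefix='010' -> emit 'b', reset
Bit 14: prefix='0' (no match yet)
Bit 15: prefix='00' -> emit 'f', reset

Answer: (root)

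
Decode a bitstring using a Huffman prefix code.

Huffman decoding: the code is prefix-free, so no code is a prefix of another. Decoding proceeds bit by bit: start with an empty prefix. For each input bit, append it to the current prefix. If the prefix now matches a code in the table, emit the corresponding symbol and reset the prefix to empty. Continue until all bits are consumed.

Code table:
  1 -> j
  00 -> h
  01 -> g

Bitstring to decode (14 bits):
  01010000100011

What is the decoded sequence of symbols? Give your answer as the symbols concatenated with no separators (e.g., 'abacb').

Answer: gghhjhgj

Derivation:
Bit 0: prefix='0' (no match yet)
Bit 1: prefix='01' -> emit 'g', reset
Bit 2: prefix='0' (no match yet)
Bit 3: prefix='01' -> emit 'g', reset
Bit 4: prefix='0' (no match yet)
Bit 5: prefix='00' -> emit 'h', reset
Bit 6: prefix='0' (no match yet)
Bit 7: prefix='00' -> emit 'h', reset
Bit 8: prefix='1' -> emit 'j', reset
Bit 9: prefix='0' (no match yet)
Bit 10: prefix='00' -> emit 'h', reset
Bit 11: prefix='0' (no match yet)
Bit 12: prefix='01' -> emit 'g', reset
Bit 13: prefix='1' -> emit 'j', reset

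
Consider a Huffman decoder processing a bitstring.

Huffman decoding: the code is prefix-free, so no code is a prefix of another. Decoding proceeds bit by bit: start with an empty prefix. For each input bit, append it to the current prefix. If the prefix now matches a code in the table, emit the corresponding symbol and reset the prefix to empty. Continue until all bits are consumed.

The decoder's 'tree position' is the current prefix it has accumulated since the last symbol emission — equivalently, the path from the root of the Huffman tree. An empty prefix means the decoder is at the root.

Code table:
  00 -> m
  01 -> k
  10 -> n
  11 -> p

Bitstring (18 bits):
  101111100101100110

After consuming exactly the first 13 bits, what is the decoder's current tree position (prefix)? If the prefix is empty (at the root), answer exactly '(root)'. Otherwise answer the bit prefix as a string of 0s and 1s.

Bit 0: prefix='1' (no match yet)
Bit 1: prefix='10' -> emit 'n', reset
Bit 2: prefix='1' (no match yet)
Bit 3: prefix='11' -> emit 'p', reset
Bit 4: prefix='1' (no match yet)
Bit 5: prefix='11' -> emit 'p', reset
Bit 6: prefix='1' (no match yet)
Bit 7: prefix='10' -> emit 'n', reset
Bit 8: prefix='0' (no match yet)
Bit 9: prefix='01' -> emit 'k', reset
Bit 10: prefix='0' (no match yet)
Bit 11: prefix='01' -> emit 'k', reset
Bit 12: prefix='1' (no match yet)

Answer: 1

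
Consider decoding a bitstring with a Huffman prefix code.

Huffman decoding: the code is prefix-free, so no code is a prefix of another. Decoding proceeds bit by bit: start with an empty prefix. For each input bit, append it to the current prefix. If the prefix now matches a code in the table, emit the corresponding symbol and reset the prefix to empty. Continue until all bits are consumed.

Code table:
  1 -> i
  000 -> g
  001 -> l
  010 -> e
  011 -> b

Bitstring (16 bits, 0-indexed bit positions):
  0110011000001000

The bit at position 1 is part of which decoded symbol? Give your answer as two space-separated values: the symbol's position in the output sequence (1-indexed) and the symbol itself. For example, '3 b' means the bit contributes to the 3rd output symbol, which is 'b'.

Answer: 1 b

Derivation:
Bit 0: prefix='0' (no match yet)
Bit 1: prefix='01' (no match yet)
Bit 2: prefix='011' -> emit 'b', reset
Bit 3: prefix='0' (no match yet)
Bit 4: prefix='00' (no match yet)
Bit 5: prefix='001' -> emit 'l', reset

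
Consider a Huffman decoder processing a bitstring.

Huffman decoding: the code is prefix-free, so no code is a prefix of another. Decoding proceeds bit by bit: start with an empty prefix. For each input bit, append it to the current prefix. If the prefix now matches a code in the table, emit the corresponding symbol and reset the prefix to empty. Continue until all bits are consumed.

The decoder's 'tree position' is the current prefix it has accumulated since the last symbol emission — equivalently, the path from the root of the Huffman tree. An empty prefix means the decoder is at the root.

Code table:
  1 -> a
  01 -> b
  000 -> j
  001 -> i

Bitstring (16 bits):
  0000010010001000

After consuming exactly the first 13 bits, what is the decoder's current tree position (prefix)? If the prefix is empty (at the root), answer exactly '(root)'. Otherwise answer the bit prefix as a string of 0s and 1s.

Bit 0: prefix='0' (no match yet)
Bit 1: prefix='00' (no match yet)
Bit 2: prefix='000' -> emit 'j', reset
Bit 3: prefix='0' (no match yet)
Bit 4: prefix='00' (no match yet)
Bit 5: prefix='001' -> emit 'i', reset
Bit 6: prefix='0' (no match yet)
Bit 7: prefix='00' (no match yet)
Bit 8: prefix='001' -> emit 'i', reset
Bit 9: prefix='0' (no match yet)
Bit 10: prefix='00' (no match yet)
Bit 11: prefix='000' -> emit 'j', reset
Bit 12: prefix='1' -> emit 'a', reset

Answer: (root)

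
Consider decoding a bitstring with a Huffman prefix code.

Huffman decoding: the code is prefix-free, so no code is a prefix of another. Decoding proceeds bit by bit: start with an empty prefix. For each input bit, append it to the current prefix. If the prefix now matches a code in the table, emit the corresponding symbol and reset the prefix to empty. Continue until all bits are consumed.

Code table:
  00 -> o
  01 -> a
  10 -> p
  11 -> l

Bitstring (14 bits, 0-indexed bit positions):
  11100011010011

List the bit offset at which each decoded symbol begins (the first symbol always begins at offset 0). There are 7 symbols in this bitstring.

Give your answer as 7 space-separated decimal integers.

Answer: 0 2 4 6 8 10 12

Derivation:
Bit 0: prefix='1' (no match yet)
Bit 1: prefix='11' -> emit 'l', reset
Bit 2: prefix='1' (no match yet)
Bit 3: prefix='10' -> emit 'p', reset
Bit 4: prefix='0' (no match yet)
Bit 5: prefix='00' -> emit 'o', reset
Bit 6: prefix='1' (no match yet)
Bit 7: prefix='11' -> emit 'l', reset
Bit 8: prefix='0' (no match yet)
Bit 9: prefix='01' -> emit 'a', reset
Bit 10: prefix='0' (no match yet)
Bit 11: prefix='00' -> emit 'o', reset
Bit 12: prefix='1' (no match yet)
Bit 13: prefix='11' -> emit 'l', reset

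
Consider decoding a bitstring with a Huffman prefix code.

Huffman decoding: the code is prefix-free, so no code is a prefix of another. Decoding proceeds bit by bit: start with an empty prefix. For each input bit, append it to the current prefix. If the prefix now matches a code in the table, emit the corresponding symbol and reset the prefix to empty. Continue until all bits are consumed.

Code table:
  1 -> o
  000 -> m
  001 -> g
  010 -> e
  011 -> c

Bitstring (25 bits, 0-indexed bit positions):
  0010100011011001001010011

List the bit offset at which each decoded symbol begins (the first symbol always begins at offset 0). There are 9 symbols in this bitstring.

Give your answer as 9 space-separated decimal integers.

Bit 0: prefix='0' (no match yet)
Bit 1: prefix='00' (no match yet)
Bit 2: prefix='001' -> emit 'g', reset
Bit 3: prefix='0' (no match yet)
Bit 4: prefix='01' (no match yet)
Bit 5: prefix='010' -> emit 'e', reset
Bit 6: prefix='0' (no match yet)
Bit 7: prefix='00' (no match yet)
Bit 8: prefix='001' -> emit 'g', reset
Bit 9: prefix='1' -> emit 'o', reset
Bit 10: prefix='0' (no match yet)
Bit 11: prefix='01' (no match yet)
Bit 12: prefix='011' -> emit 'c', reset
Bit 13: prefix='0' (no match yet)
Bit 14: prefix='00' (no match yet)
Bit 15: prefix='001' -> emit 'g', reset
Bit 16: prefix='0' (no match yet)
Bit 17: prefix='00' (no match yet)
Bit 18: prefix='001' -> emit 'g', reset
Bit 19: prefix='0' (no match yet)
Bit 20: prefix='01' (no match yet)
Bit 21: prefix='010' -> emit 'e', reset
Bit 22: prefix='0' (no match yet)
Bit 23: prefix='01' (no match yet)
Bit 24: prefix='011' -> emit 'c', reset

Answer: 0 3 6 9 10 13 16 19 22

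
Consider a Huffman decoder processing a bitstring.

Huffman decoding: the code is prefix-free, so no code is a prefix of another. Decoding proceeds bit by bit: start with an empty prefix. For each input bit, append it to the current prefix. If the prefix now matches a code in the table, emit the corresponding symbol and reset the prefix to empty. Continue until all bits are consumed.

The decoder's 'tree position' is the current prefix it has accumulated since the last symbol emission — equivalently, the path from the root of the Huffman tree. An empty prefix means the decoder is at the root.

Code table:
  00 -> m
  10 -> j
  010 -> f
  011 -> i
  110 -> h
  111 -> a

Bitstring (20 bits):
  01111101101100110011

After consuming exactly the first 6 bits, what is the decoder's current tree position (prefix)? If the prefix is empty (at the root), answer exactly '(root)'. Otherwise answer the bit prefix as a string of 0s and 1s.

Answer: (root)

Derivation:
Bit 0: prefix='0' (no match yet)
Bit 1: prefix='01' (no match yet)
Bit 2: prefix='011' -> emit 'i', reset
Bit 3: prefix='1' (no match yet)
Bit 4: prefix='11' (no match yet)
Bit 5: prefix='111' -> emit 'a', reset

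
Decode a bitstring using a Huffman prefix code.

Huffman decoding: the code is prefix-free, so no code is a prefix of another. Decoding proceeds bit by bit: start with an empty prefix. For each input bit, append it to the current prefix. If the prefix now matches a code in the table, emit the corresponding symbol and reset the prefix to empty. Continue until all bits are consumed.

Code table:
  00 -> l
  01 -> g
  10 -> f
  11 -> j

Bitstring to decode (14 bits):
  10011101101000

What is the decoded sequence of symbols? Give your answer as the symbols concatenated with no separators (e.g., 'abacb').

Answer: fgjgffl

Derivation:
Bit 0: prefix='1' (no match yet)
Bit 1: prefix='10' -> emit 'f', reset
Bit 2: prefix='0' (no match yet)
Bit 3: prefix='01' -> emit 'g', reset
Bit 4: prefix='1' (no match yet)
Bit 5: prefix='11' -> emit 'j', reset
Bit 6: prefix='0' (no match yet)
Bit 7: prefix='01' -> emit 'g', reset
Bit 8: prefix='1' (no match yet)
Bit 9: prefix='10' -> emit 'f', reset
Bit 10: prefix='1' (no match yet)
Bit 11: prefix='10' -> emit 'f', reset
Bit 12: prefix='0' (no match yet)
Bit 13: prefix='00' -> emit 'l', reset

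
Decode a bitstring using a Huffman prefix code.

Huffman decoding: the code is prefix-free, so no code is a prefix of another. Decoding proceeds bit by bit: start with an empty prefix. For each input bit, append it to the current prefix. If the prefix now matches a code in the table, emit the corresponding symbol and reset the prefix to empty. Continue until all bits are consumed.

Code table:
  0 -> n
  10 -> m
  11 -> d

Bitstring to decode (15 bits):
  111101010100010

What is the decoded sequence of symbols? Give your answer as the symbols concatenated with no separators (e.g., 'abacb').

Bit 0: prefix='1' (no match yet)
Bit 1: prefix='11' -> emit 'd', reset
Bit 2: prefix='1' (no match yet)
Bit 3: prefix='11' -> emit 'd', reset
Bit 4: prefix='0' -> emit 'n', reset
Bit 5: prefix='1' (no match yet)
Bit 6: prefix='10' -> emit 'm', reset
Bit 7: prefix='1' (no match yet)
Bit 8: prefix='10' -> emit 'm', reset
Bit 9: prefix='1' (no match yet)
Bit 10: prefix='10' -> emit 'm', reset
Bit 11: prefix='0' -> emit 'n', reset
Bit 12: prefix='0' -> emit 'n', reset
Bit 13: prefix='1' (no match yet)
Bit 14: prefix='10' -> emit 'm', reset

Answer: ddnmmmnnm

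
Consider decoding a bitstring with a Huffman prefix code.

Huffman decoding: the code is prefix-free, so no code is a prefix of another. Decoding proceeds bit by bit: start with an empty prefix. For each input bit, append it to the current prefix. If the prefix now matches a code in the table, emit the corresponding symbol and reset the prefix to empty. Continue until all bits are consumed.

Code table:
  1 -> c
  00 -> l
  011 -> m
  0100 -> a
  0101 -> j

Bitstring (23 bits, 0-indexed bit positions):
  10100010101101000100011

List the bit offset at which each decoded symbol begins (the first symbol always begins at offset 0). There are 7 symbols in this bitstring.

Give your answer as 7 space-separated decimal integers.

Answer: 0 1 5 9 12 16 20

Derivation:
Bit 0: prefix='1' -> emit 'c', reset
Bit 1: prefix='0' (no match yet)
Bit 2: prefix='01' (no match yet)
Bit 3: prefix='010' (no match yet)
Bit 4: prefix='0100' -> emit 'a', reset
Bit 5: prefix='0' (no match yet)
Bit 6: prefix='01' (no match yet)
Bit 7: prefix='010' (no match yet)
Bit 8: prefix='0101' -> emit 'j', reset
Bit 9: prefix='0' (no match yet)
Bit 10: prefix='01' (no match yet)
Bit 11: prefix='011' -> emit 'm', reset
Bit 12: prefix='0' (no match yet)
Bit 13: prefix='01' (no match yet)
Bit 14: prefix='010' (no match yet)
Bit 15: prefix='0100' -> emit 'a', reset
Bit 16: prefix='0' (no match yet)
Bit 17: prefix='01' (no match yet)
Bit 18: prefix='010' (no match yet)
Bit 19: prefix='0100' -> emit 'a', reset
Bit 20: prefix='0' (no match yet)
Bit 21: prefix='01' (no match yet)
Bit 22: prefix='011' -> emit 'm', reset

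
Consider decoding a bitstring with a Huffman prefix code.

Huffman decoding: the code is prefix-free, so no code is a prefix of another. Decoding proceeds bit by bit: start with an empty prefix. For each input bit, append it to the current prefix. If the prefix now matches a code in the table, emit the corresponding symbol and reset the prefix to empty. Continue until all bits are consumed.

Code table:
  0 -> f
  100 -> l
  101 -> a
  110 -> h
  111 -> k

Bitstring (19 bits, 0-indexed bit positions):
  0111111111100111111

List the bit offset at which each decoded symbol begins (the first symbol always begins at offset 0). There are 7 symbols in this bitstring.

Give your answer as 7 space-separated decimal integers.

Answer: 0 1 4 7 10 13 16

Derivation:
Bit 0: prefix='0' -> emit 'f', reset
Bit 1: prefix='1' (no match yet)
Bit 2: prefix='11' (no match yet)
Bit 3: prefix='111' -> emit 'k', reset
Bit 4: prefix='1' (no match yet)
Bit 5: prefix='11' (no match yet)
Bit 6: prefix='111' -> emit 'k', reset
Bit 7: prefix='1' (no match yet)
Bit 8: prefix='11' (no match yet)
Bit 9: prefix='111' -> emit 'k', reset
Bit 10: prefix='1' (no match yet)
Bit 11: prefix='10' (no match yet)
Bit 12: prefix='100' -> emit 'l', reset
Bit 13: prefix='1' (no match yet)
Bit 14: prefix='11' (no match yet)
Bit 15: prefix='111' -> emit 'k', reset
Bit 16: prefix='1' (no match yet)
Bit 17: prefix='11' (no match yet)
Bit 18: prefix='111' -> emit 'k', reset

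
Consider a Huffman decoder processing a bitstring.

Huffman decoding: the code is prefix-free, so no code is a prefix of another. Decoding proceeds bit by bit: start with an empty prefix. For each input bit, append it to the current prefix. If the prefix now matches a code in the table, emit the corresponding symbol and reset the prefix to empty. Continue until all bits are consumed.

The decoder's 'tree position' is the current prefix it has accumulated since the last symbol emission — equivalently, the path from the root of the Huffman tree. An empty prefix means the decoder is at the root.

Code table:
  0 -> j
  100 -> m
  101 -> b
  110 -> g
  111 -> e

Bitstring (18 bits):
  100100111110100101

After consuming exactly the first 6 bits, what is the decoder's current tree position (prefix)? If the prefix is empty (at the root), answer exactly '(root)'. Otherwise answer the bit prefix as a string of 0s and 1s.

Answer: (root)

Derivation:
Bit 0: prefix='1' (no match yet)
Bit 1: prefix='10' (no match yet)
Bit 2: prefix='100' -> emit 'm', reset
Bit 3: prefix='1' (no match yet)
Bit 4: prefix='10' (no match yet)
Bit 5: prefix='100' -> emit 'm', reset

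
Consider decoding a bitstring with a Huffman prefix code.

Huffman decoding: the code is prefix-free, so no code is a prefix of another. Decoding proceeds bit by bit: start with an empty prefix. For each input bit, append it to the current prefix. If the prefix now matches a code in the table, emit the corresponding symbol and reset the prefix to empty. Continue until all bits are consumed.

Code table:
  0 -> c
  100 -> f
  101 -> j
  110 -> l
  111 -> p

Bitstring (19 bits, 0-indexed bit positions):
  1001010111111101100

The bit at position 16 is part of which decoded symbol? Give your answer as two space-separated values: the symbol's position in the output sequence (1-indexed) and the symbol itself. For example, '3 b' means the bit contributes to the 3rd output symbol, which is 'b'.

Answer: 7 f

Derivation:
Bit 0: prefix='1' (no match yet)
Bit 1: prefix='10' (no match yet)
Bit 2: prefix='100' -> emit 'f', reset
Bit 3: prefix='1' (no match yet)
Bit 4: prefix='10' (no match yet)
Bit 5: prefix='101' -> emit 'j', reset
Bit 6: prefix='0' -> emit 'c', reset
Bit 7: prefix='1' (no match yet)
Bit 8: prefix='11' (no match yet)
Bit 9: prefix='111' -> emit 'p', reset
Bit 10: prefix='1' (no match yet)
Bit 11: prefix='11' (no match yet)
Bit 12: prefix='111' -> emit 'p', reset
Bit 13: prefix='1' (no match yet)
Bit 14: prefix='10' (no match yet)
Bit 15: prefix='101' -> emit 'j', reset
Bit 16: prefix='1' (no match yet)
Bit 17: prefix='10' (no match yet)
Bit 18: prefix='100' -> emit 'f', reset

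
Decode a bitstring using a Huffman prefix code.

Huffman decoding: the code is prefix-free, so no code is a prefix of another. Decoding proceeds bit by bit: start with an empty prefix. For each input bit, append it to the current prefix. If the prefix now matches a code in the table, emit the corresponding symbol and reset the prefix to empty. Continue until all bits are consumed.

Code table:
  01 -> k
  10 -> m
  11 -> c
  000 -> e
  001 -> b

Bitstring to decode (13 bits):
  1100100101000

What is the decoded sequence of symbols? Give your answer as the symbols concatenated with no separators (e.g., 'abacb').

Bit 0: prefix='1' (no match yet)
Bit 1: prefix='11' -> emit 'c', reset
Bit 2: prefix='0' (no match yet)
Bit 3: prefix='00' (no match yet)
Bit 4: prefix='001' -> emit 'b', reset
Bit 5: prefix='0' (no match yet)
Bit 6: prefix='00' (no match yet)
Bit 7: prefix='001' -> emit 'b', reset
Bit 8: prefix='0' (no match yet)
Bit 9: prefix='01' -> emit 'k', reset
Bit 10: prefix='0' (no match yet)
Bit 11: prefix='00' (no match yet)
Bit 12: prefix='000' -> emit 'e', reset

Answer: cbbke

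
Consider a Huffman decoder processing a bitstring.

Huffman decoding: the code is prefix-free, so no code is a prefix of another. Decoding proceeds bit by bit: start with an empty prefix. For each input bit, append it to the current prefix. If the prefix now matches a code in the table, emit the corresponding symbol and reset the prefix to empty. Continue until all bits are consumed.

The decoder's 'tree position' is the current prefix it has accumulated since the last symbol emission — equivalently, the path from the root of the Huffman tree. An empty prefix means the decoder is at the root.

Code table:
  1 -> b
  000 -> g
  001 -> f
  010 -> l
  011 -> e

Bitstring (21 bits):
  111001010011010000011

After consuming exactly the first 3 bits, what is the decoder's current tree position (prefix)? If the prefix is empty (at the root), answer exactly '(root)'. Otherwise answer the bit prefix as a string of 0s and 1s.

Bit 0: prefix='1' -> emit 'b', reset
Bit 1: prefix='1' -> emit 'b', reset
Bit 2: prefix='1' -> emit 'b', reset

Answer: (root)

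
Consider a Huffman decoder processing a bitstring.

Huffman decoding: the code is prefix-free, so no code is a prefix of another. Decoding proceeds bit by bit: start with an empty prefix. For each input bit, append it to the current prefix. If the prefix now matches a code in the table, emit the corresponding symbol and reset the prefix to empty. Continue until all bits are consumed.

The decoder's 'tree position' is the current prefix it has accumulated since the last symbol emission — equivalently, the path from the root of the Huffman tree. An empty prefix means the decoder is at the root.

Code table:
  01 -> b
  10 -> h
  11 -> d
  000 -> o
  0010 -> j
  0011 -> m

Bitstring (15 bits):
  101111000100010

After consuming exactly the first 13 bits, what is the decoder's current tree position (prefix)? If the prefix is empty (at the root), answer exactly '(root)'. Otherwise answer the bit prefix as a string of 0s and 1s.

Answer: 00

Derivation:
Bit 0: prefix='1' (no match yet)
Bit 1: prefix='10' -> emit 'h', reset
Bit 2: prefix='1' (no match yet)
Bit 3: prefix='11' -> emit 'd', reset
Bit 4: prefix='1' (no match yet)
Bit 5: prefix='11' -> emit 'd', reset
Bit 6: prefix='0' (no match yet)
Bit 7: prefix='00' (no match yet)
Bit 8: prefix='000' -> emit 'o', reset
Bit 9: prefix='1' (no match yet)
Bit 10: prefix='10' -> emit 'h', reset
Bit 11: prefix='0' (no match yet)
Bit 12: prefix='00' (no match yet)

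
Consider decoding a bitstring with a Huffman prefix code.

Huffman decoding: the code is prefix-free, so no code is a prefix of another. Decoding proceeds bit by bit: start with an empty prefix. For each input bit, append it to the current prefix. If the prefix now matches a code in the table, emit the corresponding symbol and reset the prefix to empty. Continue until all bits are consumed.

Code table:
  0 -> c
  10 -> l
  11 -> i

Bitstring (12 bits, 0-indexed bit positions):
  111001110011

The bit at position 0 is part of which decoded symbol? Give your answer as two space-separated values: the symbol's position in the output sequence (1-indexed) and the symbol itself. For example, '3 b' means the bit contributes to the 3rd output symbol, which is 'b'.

Bit 0: prefix='1' (no match yet)
Bit 1: prefix='11' -> emit 'i', reset
Bit 2: prefix='1' (no match yet)
Bit 3: prefix='10' -> emit 'l', reset
Bit 4: prefix='0' -> emit 'c', reset

Answer: 1 i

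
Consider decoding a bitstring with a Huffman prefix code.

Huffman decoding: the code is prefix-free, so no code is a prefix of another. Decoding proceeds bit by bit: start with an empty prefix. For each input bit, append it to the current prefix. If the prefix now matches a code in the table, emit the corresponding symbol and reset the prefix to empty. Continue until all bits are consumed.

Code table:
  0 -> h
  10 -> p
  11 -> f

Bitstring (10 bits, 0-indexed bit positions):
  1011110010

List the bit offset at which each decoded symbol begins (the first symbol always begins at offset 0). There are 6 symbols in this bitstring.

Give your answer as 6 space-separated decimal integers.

Bit 0: prefix='1' (no match yet)
Bit 1: prefix='10' -> emit 'p', reset
Bit 2: prefix='1' (no match yet)
Bit 3: prefix='11' -> emit 'f', reset
Bit 4: prefix='1' (no match yet)
Bit 5: prefix='11' -> emit 'f', reset
Bit 6: prefix='0' -> emit 'h', reset
Bit 7: prefix='0' -> emit 'h', reset
Bit 8: prefix='1' (no match yet)
Bit 9: prefix='10' -> emit 'p', reset

Answer: 0 2 4 6 7 8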